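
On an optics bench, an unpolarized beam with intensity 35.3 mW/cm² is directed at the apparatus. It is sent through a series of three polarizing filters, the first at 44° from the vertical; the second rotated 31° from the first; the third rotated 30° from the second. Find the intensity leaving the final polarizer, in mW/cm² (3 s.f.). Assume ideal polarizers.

Unpolarized light through the first polarizer → I₁ = 35.3 mW/cm²/2 = 17.65 mW/cm², polarized at 44°.
I₂ = I₁ · cos²(31°) = 17.65 · 0.7347 = 12.97 mW/cm².
I₃ = I₂ · cos²(30°) = 12.97 · 0.75 = 9.726 mW/cm².

I ≈ 9.73 mW/cm²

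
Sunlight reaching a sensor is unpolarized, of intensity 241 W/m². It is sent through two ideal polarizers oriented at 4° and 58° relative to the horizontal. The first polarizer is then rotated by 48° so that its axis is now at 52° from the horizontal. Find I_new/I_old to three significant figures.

Before rotation:
Unpolarized light through the first polarizer → I₁ = ½ I₀, now polarized at 4°.
I₂ = I₁ cos²(58° − 4°) = 0.5 I₀ · cos²(54°) = 0.1727 I₀.
After rotation:
Unpolarized light through the first polarizer → I₁ = ½ I₀, now polarized at 52°.
I₂ = I₁ cos²(58° − 52°) = 0.5 I₀ · cos²(6°) = 0.4945 I₀.
Ratio = 0.4945 / 0.1727 = 2.863.

I_new/I_old ≈ 2.86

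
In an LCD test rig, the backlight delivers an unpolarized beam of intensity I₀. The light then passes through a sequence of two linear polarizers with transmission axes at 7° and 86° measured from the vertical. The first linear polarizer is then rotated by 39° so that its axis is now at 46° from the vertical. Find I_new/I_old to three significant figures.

I_new/I_old ≈ 16.1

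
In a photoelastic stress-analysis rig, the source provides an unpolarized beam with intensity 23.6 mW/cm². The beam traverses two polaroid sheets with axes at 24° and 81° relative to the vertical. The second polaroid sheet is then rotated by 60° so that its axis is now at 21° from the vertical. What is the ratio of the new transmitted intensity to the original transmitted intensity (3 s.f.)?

I_new/I_old ≈ 3.36

Before rotation:
Unpolarized light through the first polarizer → I₁ = ½ I₀, now polarized at 24°.
I₂ = I₁ cos²(81° − 24°) = 0.5 I₀ · cos²(57°) = 0.1483 I₀.
After rotation:
Unpolarized light through the first polarizer → I₁ = ½ I₀, now polarized at 24°.
I₂ = I₁ cos²(21° − 24°) = 0.5 I₀ · cos²(3°) = 0.4986 I₀.
Ratio = 0.4986 / 0.1483 = 3.362.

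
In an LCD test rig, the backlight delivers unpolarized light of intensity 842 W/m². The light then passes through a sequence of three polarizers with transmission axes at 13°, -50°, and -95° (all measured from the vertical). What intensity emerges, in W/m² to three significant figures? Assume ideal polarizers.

I ≈ 43.4 W/m²

Unpolarized light through the first polarizer → I₁ = 842 W/m²/2 = 421 W/m², polarized at 13°.
I₂ = I₁ · cos²(63°) = 421 · 0.2061 = 86.77 W/m².
I₃ = I₂ · cos²(45°) = 86.77 · 0.5 = 43.39 W/m².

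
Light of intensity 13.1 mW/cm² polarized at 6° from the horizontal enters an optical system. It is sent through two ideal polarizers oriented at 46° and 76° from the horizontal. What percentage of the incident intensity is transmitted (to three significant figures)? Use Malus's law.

By Malus's law, I₁ = 13.1 mW/cm² · cos²(40°) = 7.687 mW/cm².
I₂ = I₁ · cos²(30°) = 7.687 · 0.75 = 5.766 mW/cm².
That is 44.01% of the incident intensity.

≈ 44.0%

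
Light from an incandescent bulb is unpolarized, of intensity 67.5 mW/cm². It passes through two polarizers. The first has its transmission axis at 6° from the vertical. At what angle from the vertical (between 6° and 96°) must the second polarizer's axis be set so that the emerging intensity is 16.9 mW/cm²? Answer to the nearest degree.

Unpolarized light through the first polarizer → I₁ = ½ I₀, now polarized at 6°.
Target fraction: 16.9 / 67.5 mW/cm² = 0.2504 of I₀.
Need I₂/I₀ = 0.2504, so cos²(θ − 6°) = 0.2504 / 0.5 = 0.5007.
θ − 6° = arccos(√0.5007) = 45.0°, giving θ ≈ 6 + 45.0 = 51.0°.

θ ≈ 51°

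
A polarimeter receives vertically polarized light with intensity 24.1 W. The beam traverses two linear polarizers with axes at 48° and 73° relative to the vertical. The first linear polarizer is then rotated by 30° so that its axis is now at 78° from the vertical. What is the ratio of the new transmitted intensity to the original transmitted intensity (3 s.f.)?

I_new/I_old ≈ 0.117

Before rotation:
By Malus's law, I₁ = I₀ cos²(48° − 0°) = I₀ cos²(48°) = 0.4477 I₀.
I₂ = I₁ cos²(73° − 48°) = 0.4477 I₀ · cos²(25°) = 0.3678 I₀.
After rotation:
I₁ = I₀ cos²(78° − 0°) = I₀ cos²(78°) = 0.04323 I₀.
I₂ = I₁ cos²(73° − 78°) = 0.04323 I₀ · cos²(5°) = 0.0429 I₀.
Ratio = 0.0429 / 0.3678 = 0.1166.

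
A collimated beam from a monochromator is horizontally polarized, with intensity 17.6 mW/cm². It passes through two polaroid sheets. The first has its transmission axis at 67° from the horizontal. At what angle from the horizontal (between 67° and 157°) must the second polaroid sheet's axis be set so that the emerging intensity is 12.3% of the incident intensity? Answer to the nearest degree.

θ ≈ 93°

By Malus's law, I₁ = I₀ cos²(67° − 0°) = I₀ cos²(67°) = 0.1527 I₀.
Need I₂/I₀ = 0.123, so cos²(θ − 67°) = 0.123 / 0.1527 = 0.8057.
θ − 67° = arccos(√0.8057) = 26.2°, giving θ ≈ 67 + 26.2 = 93.2°.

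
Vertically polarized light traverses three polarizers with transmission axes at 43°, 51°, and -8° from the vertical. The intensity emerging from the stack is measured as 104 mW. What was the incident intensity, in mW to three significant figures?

I₀ ≈ 747 mW

By Malus's law, I₁ = I₀ cos²(43° − 0°) = I₀ cos²(43°) = 0.5349 I₀.
I₂ = I₁ cos²(51° − 43°) = 0.5349 I₀ · cos²(8°) = 0.5245 I₀.
I₃ = I₂ cos²(-8° − 51°) = 0.5245 I₀ · cos²(59°) = 0.1391 I₀.
So 104 mW = 0.1391 I₀, giving I₀ = 104/0.1391 = 747.5 mW.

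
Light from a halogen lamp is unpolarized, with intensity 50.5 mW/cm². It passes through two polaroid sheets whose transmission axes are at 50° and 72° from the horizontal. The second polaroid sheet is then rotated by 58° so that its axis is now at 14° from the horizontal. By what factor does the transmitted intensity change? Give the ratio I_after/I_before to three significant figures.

I_new/I_old ≈ 0.761

Before rotation:
Unpolarized light through the first polarizer → I₁ = ½ I₀, now polarized at 50°.
I₂ = I₁ cos²(72° − 50°) = 0.5 I₀ · cos²(22°) = 0.4298 I₀.
After rotation:
Unpolarized light through the first polarizer → I₁ = ½ I₀, now polarized at 50°.
I₂ = I₁ cos²(14° − 50°) = 0.5 I₀ · cos²(36°) = 0.3273 I₀.
Ratio = 0.3273 / 0.4298 = 0.7613.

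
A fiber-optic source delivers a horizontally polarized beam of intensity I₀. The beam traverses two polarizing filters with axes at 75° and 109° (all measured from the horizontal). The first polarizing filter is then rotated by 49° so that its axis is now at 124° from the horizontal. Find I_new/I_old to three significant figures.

I_new/I_old ≈ 6.34

Before rotation:
I₁ = I₀ cos²(75° − 0°) = I₀ cos²(75°) = 0.06699 I₀.
I₂ = I₁ cos²(109° − 75°) = 0.06699 I₀ · cos²(34°) = 0.04604 I₀.
After rotation:
I₁ = I₀ cos²(124° − 0°) = I₀ cos²(56°) = 0.3127 I₀.
I₂ = I₁ cos²(109° − 124°) = 0.3127 I₀ · cos²(15°) = 0.2917 I₀.
Ratio = 0.2917 / 0.04604 = 6.337.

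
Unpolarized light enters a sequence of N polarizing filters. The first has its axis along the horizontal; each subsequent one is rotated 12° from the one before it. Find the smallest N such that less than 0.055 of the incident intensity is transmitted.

N = 51

First polarizer halves the unpolarized light: factor 1/2.
Each further stage multiplies by cos²(12°) = 0.9568.
After N polarizers: T = 0.5·0.9568^(N−1). Require T < 0.055 ⇒ N−1 > ln(0.055/0.5)/ln(0.9568) = 49.95, so N−1 ≥ 50 and N = 51.
Check: N=51 gives T = 0.05488 < 0.055; N=50 gives T = 0.05736.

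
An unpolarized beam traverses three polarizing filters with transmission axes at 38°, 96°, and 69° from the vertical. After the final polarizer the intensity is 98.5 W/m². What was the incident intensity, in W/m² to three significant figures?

I₀ ≈ 884 W/m²

Unpolarized light through the first polarizer → I₁ = ½ I₀, now polarized at 38°.
I₂ = I₁ cos²(96° − 38°) = 0.5 I₀ · cos²(58°) = 0.1404 I₀.
I₃ = I₂ cos²(69° − 96°) = 0.1404 I₀ · cos²(27°) = 0.1115 I₀.
So 98.5 W/m² = 0.1115 I₀, giving I₀ = 98.5/0.1115 = 883.7 W/m².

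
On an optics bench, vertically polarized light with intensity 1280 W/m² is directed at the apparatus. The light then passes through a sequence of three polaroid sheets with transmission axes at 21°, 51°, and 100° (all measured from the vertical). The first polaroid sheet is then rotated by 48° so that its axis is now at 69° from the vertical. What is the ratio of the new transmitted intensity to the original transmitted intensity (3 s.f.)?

I_new/I_old ≈ 0.178

Before rotation:
I₁ = I₀ cos²(21° − 0°) = I₀ cos²(21°) = 0.8716 I₀.
I₂ = I₁ cos²(51° − 21°) = 0.8716 I₀ · cos²(30°) = 0.6537 I₀.
I₃ = I₂ cos²(100° − 51°) = 0.6537 I₀ · cos²(49°) = 0.2814 I₀.
After rotation:
I₁ = I₀ cos²(69° − 0°) = I₀ cos²(69°) = 0.1284 I₀.
I₂ = I₁ cos²(51° − 69°) = 0.1284 I₀ · cos²(18°) = 0.1162 I₀.
I₃ = I₂ cos²(100° − 51°) = 0.1162 I₀ · cos²(49°) = 0.05 I₀.
Ratio = 0.05 / 0.2814 = 0.1777.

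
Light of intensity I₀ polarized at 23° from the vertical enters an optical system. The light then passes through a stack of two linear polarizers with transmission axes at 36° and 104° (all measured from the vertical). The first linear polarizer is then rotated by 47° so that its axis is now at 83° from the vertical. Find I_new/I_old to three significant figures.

Before rotation:
I₁ = I₀ cos²(36° − 23°) = I₀ cos²(13°) = 0.9494 I₀.
I₂ = I₁ cos²(104° − 36°) = 0.9494 I₀ · cos²(68°) = 0.1332 I₀.
After rotation:
I₁ = I₀ cos²(83° − 23°) = I₀ cos²(60°) = 0.25 I₀.
I₂ = I₁ cos²(104° − 83°) = 0.25 I₀ · cos²(21°) = 0.2179 I₀.
Ratio = 0.2179 / 0.1332 = 1.635.

I_new/I_old ≈ 1.64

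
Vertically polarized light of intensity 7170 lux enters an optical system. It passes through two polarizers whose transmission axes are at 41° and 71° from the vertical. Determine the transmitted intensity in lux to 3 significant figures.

I ≈ 3060 lux

I₁ = 7170 lux · cos²(41°) = 4084 lux.
I₂ = I₁ · cos²(30°) = 4084 · 0.75 = 3063 lux.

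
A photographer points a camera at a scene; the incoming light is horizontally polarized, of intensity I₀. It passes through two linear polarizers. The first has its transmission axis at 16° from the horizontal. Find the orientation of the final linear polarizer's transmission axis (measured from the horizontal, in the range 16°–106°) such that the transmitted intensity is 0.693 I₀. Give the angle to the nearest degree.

θ ≈ 46°

I₁ = I₀ cos²(16° − 0°) = I₀ cos²(16°) = 0.924 I₀.
Need I₂/I₀ = 0.693, so cos²(θ − 16°) = 0.693 / 0.924 = 0.75.
θ − 16° = arccos(√0.75) = 30.0°, giving θ ≈ 16 + 30.0 = 46.0°.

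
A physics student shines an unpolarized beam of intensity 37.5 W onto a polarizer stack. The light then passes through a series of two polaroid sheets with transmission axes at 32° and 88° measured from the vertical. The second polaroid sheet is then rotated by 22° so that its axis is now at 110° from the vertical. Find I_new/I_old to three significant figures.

I_new/I_old ≈ 0.138

Before rotation:
Unpolarized light through the first polarizer → I₁ = ½ I₀, now polarized at 32°.
I₂ = I₁ cos²(88° − 32°) = 0.5 I₀ · cos²(56°) = 0.1563 I₀.
After rotation:
Unpolarized light through the first polarizer → I₁ = ½ I₀, now polarized at 32°.
I₂ = I₁ cos²(110° − 32°) = 0.5 I₀ · cos²(78°) = 0.02161 I₀.
Ratio = 0.02161 / 0.1563 = 0.1382.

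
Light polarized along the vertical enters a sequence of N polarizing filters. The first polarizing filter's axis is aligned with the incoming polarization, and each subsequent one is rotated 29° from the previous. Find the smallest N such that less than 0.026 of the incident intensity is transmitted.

First polarizer is aligned with the polarization: full transmission.
Each further stage multiplies by cos²(29°) = 0.765.
After N polarizers: T = 0.765^(N−1). Require T < 0.026 ⇒ N−1 > ln(0.026)/ln(0.765) = 13.62, so N−1 ≥ 14 and N = 15.
Check: N=15 gives T = 0.02349 < 0.026; N=14 gives T = 0.03071.

N = 15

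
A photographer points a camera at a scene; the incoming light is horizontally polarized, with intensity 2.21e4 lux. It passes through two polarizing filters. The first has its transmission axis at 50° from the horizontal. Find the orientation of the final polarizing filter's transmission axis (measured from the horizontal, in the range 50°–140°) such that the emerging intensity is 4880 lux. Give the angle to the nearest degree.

By Malus's law, I₁ = I₀ cos²(50° − 0°) = I₀ cos²(50°) = 0.4132 I₀.
Target fraction: 4880 / 2.21e4 lux = 0.2208 of I₀.
Need I₂/I₀ = 0.2208, so cos²(θ − 50°) = 0.2208 / 0.4132 = 0.5344.
θ − 50° = arccos(√0.5344) = 43.0°, giving θ ≈ 50 + 43.0 = 93.0°.

θ ≈ 93°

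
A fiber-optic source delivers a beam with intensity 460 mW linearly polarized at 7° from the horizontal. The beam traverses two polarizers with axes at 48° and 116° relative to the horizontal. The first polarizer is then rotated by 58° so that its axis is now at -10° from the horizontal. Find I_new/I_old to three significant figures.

Before rotation:
By Malus's law, I₁ = I₀ cos²(48° − 7°) = I₀ cos²(41°) = 0.5696 I₀.
I₂ = I₁ cos²(116° − 48°) = 0.5696 I₀ · cos²(68°) = 0.07993 I₀.
After rotation:
I₁ = I₀ cos²(-10° − 7°) = I₀ cos²(17°) = 0.9145 I₀.
Angle between axes 1 and 2: 54°. I₂ = 0.9145 I₀ · cos²(54°) = 0.316 I₀.
Ratio = 0.316 / 0.07993 = 3.953.

I_new/I_old ≈ 3.95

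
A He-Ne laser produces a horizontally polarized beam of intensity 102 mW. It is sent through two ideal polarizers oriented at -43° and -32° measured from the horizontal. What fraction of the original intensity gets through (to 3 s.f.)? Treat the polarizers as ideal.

I/I₀ ≈ 0.515

I₁ = 102 mW · cos²(43°) = 54.56 mW.
I₂ = I₁ · cos²(11°) = 54.56 · 0.9636 = 52.57 mW.
Transmitted fraction = 0.5154.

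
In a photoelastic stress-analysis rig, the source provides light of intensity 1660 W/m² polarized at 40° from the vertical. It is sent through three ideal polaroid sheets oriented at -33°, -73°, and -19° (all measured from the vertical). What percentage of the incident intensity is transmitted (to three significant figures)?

I₁ = 1660 W/m² · cos²(73°) = 141.9 W/m².
I₂ = I₁ · cos²(40°) = 141.9 · 0.5868 = 83.27 W/m².
I₃ = I₂ · cos²(54°) = 83.27 · 0.3455 = 28.77 W/m².
That is 1.733% of the incident intensity.

≈ 1.73%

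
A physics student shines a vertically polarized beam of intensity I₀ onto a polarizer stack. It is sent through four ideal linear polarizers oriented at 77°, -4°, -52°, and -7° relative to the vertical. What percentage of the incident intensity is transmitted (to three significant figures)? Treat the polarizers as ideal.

≈ 0.0277%

I₁ = I₀ cos²(77° − 0°) = I₀ cos²(77°) = 0.0506 I₀.
I₂ = I₁ cos²(-4° − 77°) = 0.0506 I₀ · cos²(81°) = 0.001238 I₀.
I₃ = I₂ cos²(-52° + 4°) = 0.001238 I₀ · cos²(48°) = 0.0005545 I₀.
I₄ = I₃ cos²(-7° + 52°) = 0.0005545 I₀ · cos²(45°) = 0.0002772 I₀.
That is 0.02772% of the incident intensity.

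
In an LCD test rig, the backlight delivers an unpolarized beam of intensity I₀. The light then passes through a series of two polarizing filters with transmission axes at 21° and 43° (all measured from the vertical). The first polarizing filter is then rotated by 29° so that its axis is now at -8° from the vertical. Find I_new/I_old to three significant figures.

Before rotation:
Unpolarized light through the first polarizer → I₁ = ½ I₀, now polarized at 21°.
I₂ = I₁ cos²(43° − 21°) = 0.5 I₀ · cos²(22°) = 0.4298 I₀.
After rotation:
Unpolarized light through the first polarizer → I₁ = ½ I₀, now polarized at -8°.
I₂ = I₁ cos²(43° + 8°) = 0.5 I₀ · cos²(51°) = 0.198 I₀.
Ratio = 0.198 / 0.4298 = 0.4607.

I_new/I_old ≈ 0.461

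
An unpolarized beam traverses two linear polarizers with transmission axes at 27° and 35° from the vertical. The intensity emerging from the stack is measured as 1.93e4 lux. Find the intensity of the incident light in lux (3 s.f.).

Unpolarized light through the first polarizer → I₁ = ½ I₀, now polarized at 27°.
I₂ = I₁ cos²(35° − 27°) = 0.5 I₀ · cos²(8°) = 0.4903 I₀.
So 1.93e4 lux = 0.4903 I₀, giving I₀ = 1.93e4/0.4903 = 3.936e+04 lux.

I₀ ≈ 3.94e4 lux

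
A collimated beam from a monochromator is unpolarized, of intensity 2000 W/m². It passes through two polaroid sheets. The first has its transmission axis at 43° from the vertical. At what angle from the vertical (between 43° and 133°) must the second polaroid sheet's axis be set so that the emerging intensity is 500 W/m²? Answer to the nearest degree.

Unpolarized light through the first polarizer → I₁ = ½ I₀, now polarized at 43°.
Target fraction: 500 / 2000 W/m² = 0.25 of I₀.
Need I₂/I₀ = 0.25, so cos²(θ − 43°) = 0.25 / 0.5 = 0.5.
θ − 43° = arccos(√0.5) = 45.0°, giving θ ≈ 43 + 45.0 = 88.0°.

θ ≈ 88°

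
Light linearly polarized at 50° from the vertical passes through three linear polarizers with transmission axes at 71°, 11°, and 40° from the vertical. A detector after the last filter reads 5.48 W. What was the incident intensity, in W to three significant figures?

I₀ ≈ 32.9 W

I₁ = I₀ cos²(71° − 50°) = I₀ cos²(21°) = 0.8716 I₀.
I₂ = I₁ cos²(11° − 71°) = 0.8716 I₀ · cos²(60°) = 0.2179 I₀.
I₃ = I₂ cos²(40° − 11°) = 0.2179 I₀ · cos²(29°) = 0.1667 I₀.
So 5.48 W = 0.1667 I₀, giving I₀ = 5.48/0.1667 = 32.88 W.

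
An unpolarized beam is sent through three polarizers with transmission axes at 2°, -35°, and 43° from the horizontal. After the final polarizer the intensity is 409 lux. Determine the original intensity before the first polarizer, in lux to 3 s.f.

I₀ ≈ 2.97e4 lux

Unpolarized light through the first polarizer → I₁ = ½ I₀, now polarized at 2°.
I₂ = I₁ cos²(-35° − 2°) = 0.5 I₀ · cos²(37°) = 0.3189 I₀.
I₃ = I₂ cos²(43° + 35°) = 0.3189 I₀ · cos²(78°) = 0.01379 I₀.
So 409 lux = 0.01379 I₀, giving I₀ = 409/0.01379 = 2.967e+04 lux.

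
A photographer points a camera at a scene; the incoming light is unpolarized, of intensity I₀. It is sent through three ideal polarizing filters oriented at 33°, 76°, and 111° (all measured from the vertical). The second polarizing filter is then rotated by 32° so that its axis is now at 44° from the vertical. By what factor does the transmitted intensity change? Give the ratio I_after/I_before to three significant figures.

Before rotation:
Unpolarized light through the first polarizer → I₁ = ½ I₀, now polarized at 33°.
I₂ = I₁ cos²(76° − 33°) = 0.5 I₀ · cos²(43°) = 0.2674 I₀.
I₃ = I₂ cos²(111° − 76°) = 0.2674 I₀ · cos²(35°) = 0.1795 I₀.
After rotation:
Unpolarized light through the first polarizer → I₁ = ½ I₀, now polarized at 33°.
I₂ = I₁ cos²(44° − 33°) = 0.5 I₀ · cos²(11°) = 0.4818 I₀.
I₃ = I₂ cos²(111° − 44°) = 0.4818 I₀ · cos²(67°) = 0.07356 I₀.
Ratio = 0.07356 / 0.1795 = 0.4099.

I_new/I_old ≈ 0.410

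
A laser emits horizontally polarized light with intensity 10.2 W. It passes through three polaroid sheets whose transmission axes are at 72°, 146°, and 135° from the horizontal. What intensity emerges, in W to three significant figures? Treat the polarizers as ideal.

I ≈ 0.0713 W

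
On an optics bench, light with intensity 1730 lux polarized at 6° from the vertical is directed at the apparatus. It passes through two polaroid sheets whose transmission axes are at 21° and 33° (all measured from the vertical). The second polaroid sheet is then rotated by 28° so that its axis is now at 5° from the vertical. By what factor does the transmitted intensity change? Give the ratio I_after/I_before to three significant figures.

Before rotation:
I₁ = I₀ cos²(21° − 6°) = I₀ cos²(15°) = 0.933 I₀.
I₂ = I₁ cos²(33° − 21°) = 0.933 I₀ · cos²(12°) = 0.8927 I₀.
After rotation:
I₁ = I₀ cos²(21° − 6°) = I₀ cos²(15°) = 0.933 I₀.
I₂ = I₁ cos²(5° − 21°) = 0.933 I₀ · cos²(16°) = 0.8621 I₀.
Ratio = 0.8621 / 0.8927 = 0.9658.

I_new/I_old ≈ 0.966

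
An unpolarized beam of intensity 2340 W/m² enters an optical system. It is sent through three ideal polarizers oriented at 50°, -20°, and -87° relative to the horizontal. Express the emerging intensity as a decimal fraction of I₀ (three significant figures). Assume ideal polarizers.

I/I₀ ≈ 0.00893

Unpolarized light through the first polarizer → I₁ = 2340 W/m²/2 = 1170 W/m², polarized at 50°.
I₂ = I₁ · cos²(70°) = 1170 · 0.117 = 136.9 W/m².
I₃ = I₂ · cos²(67°) = 136.9 · 0.1527 = 20.9 W/m².
Transmitted fraction = 0.00893.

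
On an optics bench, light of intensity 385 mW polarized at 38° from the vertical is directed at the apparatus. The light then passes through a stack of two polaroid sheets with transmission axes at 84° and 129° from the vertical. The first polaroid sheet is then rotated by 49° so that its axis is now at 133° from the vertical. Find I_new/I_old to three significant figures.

Before rotation:
I₁ = I₀ cos²(84° − 38°) = I₀ cos²(46°) = 0.4826 I₀.
I₂ = I₁ cos²(129° − 84°) = 0.4826 I₀ · cos²(45°) = 0.2413 I₀.
After rotation:
I₁ = I₀ cos²(133° − 38°) = I₀ cos²(85°) = 0.007596 I₀.
I₂ = I₁ cos²(129° − 133°) = 0.007596 I₀ · cos²(4°) = 0.007559 I₀.
Ratio = 0.007559 / 0.2413 = 0.03133.

I_new/I_old ≈ 0.0313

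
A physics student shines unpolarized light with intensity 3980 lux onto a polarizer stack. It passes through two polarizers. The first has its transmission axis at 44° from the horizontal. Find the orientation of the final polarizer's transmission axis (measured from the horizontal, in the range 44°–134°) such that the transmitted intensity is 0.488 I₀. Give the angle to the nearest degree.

θ ≈ 53°

Unpolarized light through the first polarizer → I₁ = ½ I₀, now polarized at 44°.
Need I₂/I₀ = 0.488, so cos²(θ − 44°) = 0.488 / 0.5 = 0.976.
θ − 44° = arccos(√0.976) = 8.9°, giving θ ≈ 44 + 8.9 = 52.9°.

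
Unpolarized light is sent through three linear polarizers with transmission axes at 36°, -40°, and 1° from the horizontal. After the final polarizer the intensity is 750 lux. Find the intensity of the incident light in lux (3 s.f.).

I₀ ≈ 4.50e4 lux

Unpolarized light through the first polarizer → I₁ = ½ I₀, now polarized at 36°.
I₂ = I₁ cos²(-40° − 36°) = 0.5 I₀ · cos²(76°) = 0.02926 I₀.
I₃ = I₂ cos²(1° + 40°) = 0.02926 I₀ · cos²(41°) = 0.01667 I₀.
So 750 lux = 0.01667 I₀, giving I₀ = 750/0.01667 = 4.5e+04 lux.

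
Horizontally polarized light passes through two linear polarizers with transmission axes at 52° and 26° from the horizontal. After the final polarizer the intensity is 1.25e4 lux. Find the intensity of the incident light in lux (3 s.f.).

I₀ ≈ 4.08e4 lux

I₁ = I₀ cos²(52° − 0°) = I₀ cos²(52°) = 0.379 I₀.
I₂ = I₁ cos²(26° − 52°) = 0.379 I₀ · cos²(26°) = 0.3062 I₀.
So 1.25e4 lux = 0.3062 I₀, giving I₀ = 1.25e4/0.3062 = 4.082e+04 lux.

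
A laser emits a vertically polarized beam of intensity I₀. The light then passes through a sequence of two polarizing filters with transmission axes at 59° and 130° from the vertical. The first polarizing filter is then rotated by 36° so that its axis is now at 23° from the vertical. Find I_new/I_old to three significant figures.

I_new/I_old ≈ 2.58

Before rotation:
I₁ = I₀ cos²(59° − 0°) = I₀ cos²(59°) = 0.2653 I₀.
I₂ = I₁ cos²(130° − 59°) = 0.2653 I₀ · cos²(71°) = 0.02812 I₀.
After rotation:
I₁ = I₀ cos²(23° − 0°) = I₀ cos²(23°) = 0.8473 I₀.
Angle between axes 1 and 2: 73°. I₂ = 0.8473 I₀ · cos²(73°) = 0.07243 I₀.
Ratio = 0.07243 / 0.02812 = 2.576.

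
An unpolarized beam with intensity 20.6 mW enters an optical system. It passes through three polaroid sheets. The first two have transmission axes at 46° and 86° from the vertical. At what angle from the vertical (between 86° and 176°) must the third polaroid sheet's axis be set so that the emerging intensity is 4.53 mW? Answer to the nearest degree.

θ ≈ 116°

Unpolarized light through the first polarizer → I₁ = ½ I₀, now polarized at 46°.
I₂ = I₁ cos²(86° − 46°) = 0.5 I₀ · cos²(40°) = 0.2934 I₀.
Target fraction: 4.53 / 20.6 mW = 0.2199 of I₀.
Need I₃/I₀ = 0.2199, so cos²(θ − 86°) = 0.2199 / 0.2934 = 0.7495.
θ − 86° = arccos(√0.7495) = 30.0°, giving θ ≈ 86 + 30.0 = 116.0°.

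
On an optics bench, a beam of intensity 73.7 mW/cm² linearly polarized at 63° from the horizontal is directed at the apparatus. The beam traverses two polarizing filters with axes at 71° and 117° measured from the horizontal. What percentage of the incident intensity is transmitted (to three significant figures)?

≈ 47.3%

I₁ = 73.7 mW/cm² · cos²(8°) = 72.27 mW/cm².
I₂ = I₁ · cos²(46°) = 72.27 · 0.4826 = 34.88 mW/cm².
That is 47.32% of the incident intensity.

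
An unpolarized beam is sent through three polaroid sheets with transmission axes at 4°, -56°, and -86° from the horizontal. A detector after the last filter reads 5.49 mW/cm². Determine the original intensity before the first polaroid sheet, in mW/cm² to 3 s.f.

Unpolarized light through the first polarizer → I₁ = ½ I₀, now polarized at 4°.
I₂ = I₁ cos²(-56° − 4°) = 0.5 I₀ · cos²(60°) = 0.125 I₀.
I₃ = I₂ cos²(-86° + 56°) = 0.125 I₀ · cos²(30°) = 0.09375 I₀.
So 5.49 mW/cm² = 0.09375 I₀, giving I₀ = 5.49/0.09375 = 58.56 mW/cm².

I₀ ≈ 58.6 mW/cm²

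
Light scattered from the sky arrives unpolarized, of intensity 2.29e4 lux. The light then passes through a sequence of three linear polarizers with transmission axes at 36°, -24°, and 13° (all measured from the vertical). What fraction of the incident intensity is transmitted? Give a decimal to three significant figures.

Unpolarized light through the first polarizer → I₁ = 2.29e4 lux/2 = 1.145e+04 lux, polarized at 36°.
I₂ = I₁ · cos²(60°) = 1.145e+04 · 0.25 = 2863 lux.
I₃ = I₂ · cos²(37°) = 2863 · 0.6378 = 1826 lux.
Transmitted fraction = 0.07973.

I/I₀ ≈ 0.0797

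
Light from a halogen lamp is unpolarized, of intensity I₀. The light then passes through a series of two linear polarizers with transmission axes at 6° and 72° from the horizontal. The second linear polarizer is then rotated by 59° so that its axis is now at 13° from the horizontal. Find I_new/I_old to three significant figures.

Before rotation:
Unpolarized light through the first polarizer → I₁ = ½ I₀, now polarized at 6°.
I₂ = I₁ cos²(72° − 6°) = 0.5 I₀ · cos²(66°) = 0.08272 I₀.
After rotation:
Unpolarized light through the first polarizer → I₁ = ½ I₀, now polarized at 6°.
I₂ = I₁ cos²(13° − 6°) = 0.5 I₀ · cos²(7°) = 0.4926 I₀.
Ratio = 0.4926 / 0.08272 = 5.955.

I_new/I_old ≈ 5.95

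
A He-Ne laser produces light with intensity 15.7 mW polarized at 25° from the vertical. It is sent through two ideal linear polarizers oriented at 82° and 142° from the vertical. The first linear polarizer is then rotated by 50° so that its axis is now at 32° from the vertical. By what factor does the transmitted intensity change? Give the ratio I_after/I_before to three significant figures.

I_new/I_old ≈ 1.55

Before rotation:
By Malus's law, I₁ = I₀ cos²(82° − 25°) = I₀ cos²(57°) = 0.2966 I₀.
I₂ = I₁ cos²(142° − 82°) = 0.2966 I₀ · cos²(60°) = 0.07416 I₀.
After rotation:
I₁ = I₀ cos²(32° − 25°) = I₀ cos²(7°) = 0.9851 I₀.
Angle between axes 1 and 2: 70°. I₂ = 0.9851 I₀ · cos²(70°) = 0.1152 I₀.
Ratio = 0.1152 / 0.07416 = 1.554.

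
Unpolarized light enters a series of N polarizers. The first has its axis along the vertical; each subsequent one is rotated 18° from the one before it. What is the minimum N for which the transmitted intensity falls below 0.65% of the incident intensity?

First polarizer halves the unpolarized light: factor 1/2.
Each further stage multiplies by cos²(18°) = 0.9045.
After N polarizers: T = 0.5·0.9045^(N−1). Require T < 0.0065 ⇒ N−1 > ln(0.0065/0.5)/ln(0.9045) = 43.27, so N−1 ≥ 44 and N = 45.
Check: N=45 gives T = 0.006041 < 0.0065; N=44 gives T = 0.006679.

N = 45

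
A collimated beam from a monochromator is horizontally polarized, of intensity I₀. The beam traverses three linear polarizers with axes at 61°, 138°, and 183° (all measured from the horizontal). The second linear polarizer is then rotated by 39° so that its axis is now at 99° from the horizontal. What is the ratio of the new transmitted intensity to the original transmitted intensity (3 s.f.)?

Before rotation:
By Malus's law, I₁ = I₀ cos²(61° − 0°) = I₀ cos²(61°) = 0.235 I₀.
I₂ = I₁ cos²(138° − 61°) = 0.235 I₀ · cos²(77°) = 0.01189 I₀.
I₃ = I₂ cos²(183° − 138°) = 0.01189 I₀ · cos²(45°) = 0.005947 I₀.
After rotation:
I₁ = I₀ cos²(61° − 0°) = I₀ cos²(61°) = 0.235 I₀.
I₂ = I₁ cos²(99° − 61°) = 0.235 I₀ · cos²(38°) = 0.146 I₀.
I₃ = I₂ cos²(183° − 99°) = 0.146 I₀ · cos²(84°) = 0.001595 I₀.
Ratio = 0.001595 / 0.005947 = 0.2682.

I_new/I_old ≈ 0.268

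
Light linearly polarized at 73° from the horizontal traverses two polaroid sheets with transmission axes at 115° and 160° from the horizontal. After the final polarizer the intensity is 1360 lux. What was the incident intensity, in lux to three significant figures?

By Malus's law, I₁ = I₀ cos²(115° − 73°) = I₀ cos²(42°) = 0.5523 I₀.
I₂ = I₁ cos²(160° − 115°) = 0.5523 I₀ · cos²(45°) = 0.2761 I₀.
So 1360 lux = 0.2761 I₀, giving I₀ = 1360/0.2761 = 4925 lux.

I₀ ≈ 4930 lux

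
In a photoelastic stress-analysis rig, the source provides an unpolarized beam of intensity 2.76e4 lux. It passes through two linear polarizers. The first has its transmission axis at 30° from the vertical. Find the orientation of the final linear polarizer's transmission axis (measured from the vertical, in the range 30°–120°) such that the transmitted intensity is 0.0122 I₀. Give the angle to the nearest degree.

θ ≈ 111°

Unpolarized light through the first polarizer → I₁ = ½ I₀, now polarized at 30°.
Need I₂/I₀ = 0.0122, so cos²(θ − 30°) = 0.0122 / 0.5 = 0.0244.
θ − 30° = arccos(√0.0244) = 81.0°, giving θ ≈ 30 + 81.0 = 111.0°.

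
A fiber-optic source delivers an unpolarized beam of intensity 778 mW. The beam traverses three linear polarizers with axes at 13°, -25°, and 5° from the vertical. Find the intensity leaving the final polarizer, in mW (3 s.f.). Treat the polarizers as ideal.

I ≈ 181 mW

Unpolarized light through the first polarizer → I₁ = 778 mW/2 = 389 mW, polarized at 13°.
I₂ = I₁ · cos²(38°) = 389 · 0.621 = 241.6 mW.
I₃ = I₂ · cos²(30°) = 241.6 · 0.75 = 181.2 mW.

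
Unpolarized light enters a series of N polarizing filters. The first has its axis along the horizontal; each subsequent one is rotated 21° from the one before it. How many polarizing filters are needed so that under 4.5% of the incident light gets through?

First polarizer halves the unpolarized light: factor 1/2.
Each further stage multiplies by cos²(21°) = 0.8716.
After N polarizers: T = 0.5·0.8716^(N−1). Require T < 0.045 ⇒ N−1 > ln(0.045/0.5)/ln(0.8716) = 17.52, so N−1 ≥ 18 and N = 19.
Check: N=19 gives T = 0.04211 < 0.045; N=18 gives T = 0.04832.

N = 19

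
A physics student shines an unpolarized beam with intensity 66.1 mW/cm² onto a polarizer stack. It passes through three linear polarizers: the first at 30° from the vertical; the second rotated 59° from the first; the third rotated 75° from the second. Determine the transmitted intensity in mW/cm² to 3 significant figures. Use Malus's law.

I ≈ 0.587 mW/cm²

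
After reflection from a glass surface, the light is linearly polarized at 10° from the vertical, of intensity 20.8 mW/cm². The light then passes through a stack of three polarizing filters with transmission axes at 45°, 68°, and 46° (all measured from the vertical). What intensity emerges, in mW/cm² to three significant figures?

I₁ = 20.8 mW/cm² · cos²(35°) = 13.96 mW/cm².
I₂ = I₁ · cos²(23°) = 13.96 · 0.8473 = 11.83 mW/cm².
I₃ = I₂ · cos²(22°) = 11.83 · 0.8597 = 10.17 mW/cm².

I ≈ 10.2 mW/cm²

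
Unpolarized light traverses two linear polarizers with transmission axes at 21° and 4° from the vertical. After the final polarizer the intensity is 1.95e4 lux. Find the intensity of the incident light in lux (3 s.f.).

I₀ ≈ 4.26e4 lux

Unpolarized light through the first polarizer → I₁ = ½ I₀, now polarized at 21°.
I₂ = I₁ cos²(4° − 21°) = 0.5 I₀ · cos²(17°) = 0.4573 I₀.
So 1.95e4 lux = 0.4573 I₀, giving I₀ = 1.95e4/0.4573 = 4.265e+04 lux.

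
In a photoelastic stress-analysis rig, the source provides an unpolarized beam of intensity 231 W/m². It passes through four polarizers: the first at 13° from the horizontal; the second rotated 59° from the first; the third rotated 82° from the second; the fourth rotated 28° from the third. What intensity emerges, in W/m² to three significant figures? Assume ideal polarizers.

Unpolarized light through the first polarizer → I₁ = 231 W/m²/2 = 115.5 W/m², polarized at 13°.
I₂ = I₁ · cos²(59°) = 115.5 · 0.2653 = 30.64 W/m².
I₃ = I₂ · cos²(82°) = 30.64 · 0.01937 = 0.5934 W/m².
I₄ = I₃ · cos²(28°) = 0.5934 · 0.7796 = 0.4626 W/m².

I ≈ 0.463 W/m²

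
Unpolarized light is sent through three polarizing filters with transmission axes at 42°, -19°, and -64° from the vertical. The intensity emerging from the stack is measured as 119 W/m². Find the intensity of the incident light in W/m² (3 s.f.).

Unpolarized light through the first polarizer → I₁ = ½ I₀, now polarized at 42°.
I₂ = I₁ cos²(-19° − 42°) = 0.5 I₀ · cos²(61°) = 0.1175 I₀.
I₃ = I₂ cos²(-64° + 19°) = 0.1175 I₀ · cos²(45°) = 0.05876 I₀.
So 119 W/m² = 0.05876 I₀, giving I₀ = 119/0.05876 = 2025 W/m².

I₀ ≈ 2030 W/m²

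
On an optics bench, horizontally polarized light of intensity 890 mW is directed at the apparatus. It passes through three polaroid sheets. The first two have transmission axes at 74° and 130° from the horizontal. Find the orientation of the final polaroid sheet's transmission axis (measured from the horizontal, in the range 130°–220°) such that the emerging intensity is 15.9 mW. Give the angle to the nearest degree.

θ ≈ 160°

I₁ = I₀ cos²(74° − 0°) = I₀ cos²(74°) = 0.07598 I₀.
I₂ = I₁ cos²(130° − 74°) = 0.07598 I₀ · cos²(56°) = 0.02376 I₀.
Target fraction: 15.9 / 890 mW = 0.01787 of I₀.
Need I₃/I₀ = 0.01787, so cos²(θ − 130°) = 0.01787 / 0.02376 = 0.752.
θ − 130° = arccos(√0.752) = 29.9°, giving θ ≈ 130 + 29.9 = 159.9°.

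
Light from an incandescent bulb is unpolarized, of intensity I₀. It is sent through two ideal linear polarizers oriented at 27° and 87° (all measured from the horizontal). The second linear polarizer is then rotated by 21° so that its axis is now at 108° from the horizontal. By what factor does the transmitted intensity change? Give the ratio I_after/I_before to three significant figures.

Before rotation:
Unpolarized light through the first polarizer → I₁ = ½ I₀, now polarized at 27°.
I₂ = I₁ cos²(87° − 27°) = 0.5 I₀ · cos²(60°) = 0.125 I₀.
After rotation:
Unpolarized light through the first polarizer → I₁ = ½ I₀, now polarized at 27°.
I₂ = I₁ cos²(108° − 27°) = 0.5 I₀ · cos²(81°) = 0.01224 I₀.
Ratio = 0.01224 / 0.125 = 0.09789.

I_new/I_old ≈ 0.0979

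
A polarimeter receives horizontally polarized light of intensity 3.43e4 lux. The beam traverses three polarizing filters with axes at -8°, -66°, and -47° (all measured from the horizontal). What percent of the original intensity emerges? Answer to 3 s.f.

≈ 24.6%

By Malus's law, I₁ = 3.43e4 lux · cos²(8°) = 3.364e+04 lux.
I₂ = I₁ · cos²(58°) = 3.364e+04 · 0.2808 = 9445 lux.
I₃ = I₂ · cos²(19°) = 9445 · 0.894 = 8444 lux.
That is 24.62% of the incident intensity.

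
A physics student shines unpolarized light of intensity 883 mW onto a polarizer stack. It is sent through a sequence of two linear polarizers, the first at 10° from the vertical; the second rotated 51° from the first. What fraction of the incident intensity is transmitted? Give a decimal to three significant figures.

I/I₀ ≈ 0.198

Unpolarized light through the first polarizer → I₁ = 883 mW/2 = 441.5 mW, polarized at 10°.
I₂ = I₁ · cos²(51°) = 441.5 · 0.396 = 174.9 mW.
Transmitted fraction = 0.198.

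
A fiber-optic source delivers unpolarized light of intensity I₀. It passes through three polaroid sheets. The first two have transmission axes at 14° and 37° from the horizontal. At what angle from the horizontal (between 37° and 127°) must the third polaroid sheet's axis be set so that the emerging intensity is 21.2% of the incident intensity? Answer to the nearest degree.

θ ≈ 82°

Unpolarized light through the first polarizer → I₁ = ½ I₀, now polarized at 14°.
I₂ = I₁ cos²(37° − 14°) = 0.5 I₀ · cos²(23°) = 0.4237 I₀.
Need I₃/I₀ = 0.212, so cos²(θ − 37°) = 0.212 / 0.4237 = 0.5004.
θ − 37° = arccos(√0.5004) = 45.0°, giving θ ≈ 37 + 45.0 = 82.0°.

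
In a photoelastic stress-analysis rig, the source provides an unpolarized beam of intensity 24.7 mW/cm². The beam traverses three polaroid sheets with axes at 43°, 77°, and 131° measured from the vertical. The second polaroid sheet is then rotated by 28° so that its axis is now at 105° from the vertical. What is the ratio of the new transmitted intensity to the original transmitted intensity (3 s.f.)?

Before rotation:
Unpolarized light through the first polarizer → I₁ = ½ I₀, now polarized at 43°.
I₂ = I₁ cos²(77° − 43°) = 0.5 I₀ · cos²(34°) = 0.3437 I₀.
I₃ = I₂ cos²(131° − 77°) = 0.3437 I₀ · cos²(54°) = 0.1187 I₀.
After rotation:
Unpolarized light through the first polarizer → I₁ = ½ I₀, now polarized at 43°.
I₂ = I₁ cos²(105° − 43°) = 0.5 I₀ · cos²(62°) = 0.1102 I₀.
I₃ = I₂ cos²(131° − 105°) = 0.1102 I₀ · cos²(26°) = 0.08902 I₀.
Ratio = 0.08902 / 0.1187 = 0.7498.

I_new/I_old ≈ 0.750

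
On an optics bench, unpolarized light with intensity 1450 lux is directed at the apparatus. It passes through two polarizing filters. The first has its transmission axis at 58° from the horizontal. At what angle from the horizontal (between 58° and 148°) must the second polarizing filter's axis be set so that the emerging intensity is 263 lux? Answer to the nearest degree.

θ ≈ 111°

Unpolarized light through the first polarizer → I₁ = ½ I₀, now polarized at 58°.
Target fraction: 263 / 1450 lux = 0.1814 of I₀.
Need I₂/I₀ = 0.1814, so cos²(θ − 58°) = 0.1814 / 0.5 = 0.3628.
θ − 58° = arccos(√0.3628) = 53.0°, giving θ ≈ 58 + 53.0 = 111.0°.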